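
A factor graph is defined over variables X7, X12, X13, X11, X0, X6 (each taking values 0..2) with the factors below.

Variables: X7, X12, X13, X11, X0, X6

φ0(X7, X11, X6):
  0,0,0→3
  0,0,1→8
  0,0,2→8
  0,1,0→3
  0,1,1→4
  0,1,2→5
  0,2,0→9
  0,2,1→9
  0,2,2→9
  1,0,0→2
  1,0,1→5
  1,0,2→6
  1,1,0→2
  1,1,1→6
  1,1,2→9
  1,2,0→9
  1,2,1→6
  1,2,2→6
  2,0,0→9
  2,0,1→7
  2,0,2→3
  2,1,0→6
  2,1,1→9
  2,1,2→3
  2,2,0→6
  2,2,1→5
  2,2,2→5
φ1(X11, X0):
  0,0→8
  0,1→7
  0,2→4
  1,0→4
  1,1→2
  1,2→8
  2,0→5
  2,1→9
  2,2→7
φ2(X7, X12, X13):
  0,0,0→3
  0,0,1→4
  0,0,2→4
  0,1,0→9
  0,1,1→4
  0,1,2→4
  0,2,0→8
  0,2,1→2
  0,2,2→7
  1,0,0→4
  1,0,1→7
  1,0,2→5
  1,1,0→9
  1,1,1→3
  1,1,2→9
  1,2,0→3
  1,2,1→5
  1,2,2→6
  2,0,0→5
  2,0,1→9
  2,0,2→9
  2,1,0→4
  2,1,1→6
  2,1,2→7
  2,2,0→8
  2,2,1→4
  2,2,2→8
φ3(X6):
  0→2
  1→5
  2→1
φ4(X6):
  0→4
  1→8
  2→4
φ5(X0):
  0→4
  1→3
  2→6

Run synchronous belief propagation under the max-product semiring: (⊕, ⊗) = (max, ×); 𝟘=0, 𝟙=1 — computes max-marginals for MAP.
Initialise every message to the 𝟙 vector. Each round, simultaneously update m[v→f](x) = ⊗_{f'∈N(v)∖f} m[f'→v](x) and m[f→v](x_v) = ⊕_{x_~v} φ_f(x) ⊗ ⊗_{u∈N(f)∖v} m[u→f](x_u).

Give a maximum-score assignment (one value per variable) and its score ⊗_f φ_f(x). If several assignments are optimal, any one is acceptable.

assignment: (X7=2, X12=0, X13=1, X11=1, X0=2, X6=1); score = 155520

init: all messages = 𝟙 over 3 values
r1 m[φ0→X7] = [9, 9, 9]
r1 m[φ0→X11] = [9, 9, 9]
r1 m[φ0→X6] = [9, 9, 9]
r1 m[φ1→X11] = [8, 8, 9]
r1 m[φ1→X0] = [8, 9, 8]
r1 m[φ2→X7] = [9, 9, 9]
r1 m[φ2→X12] = [9, 9, 8]
r1 m[φ2→X13] = [9, 9, 9]
r1 m[φ3→X6] = [2, 5, 1]
r1 m[φ4→X6] = [4, 8, 4]
r1 m[φ5→X0] = [4, 3, 6]
r1 m[X7→φ0] = [1, 1, 1]
r1 m[X7→φ2] = [1, 1, 1]
r1 m[X12→φ2] = [1, 1, 1]
r1 m[X13→φ2] = [1, 1, 1]
r1 m[X11→φ0] = [1, 1, 1]
r1 m[X11→φ1] = [1, 1, 1]
r1 m[X0→φ1] = [1, 1, 1]
r1 m[X0→φ5] = [1, 1, 1]
r1 m[X6→φ0] = [1, 1, 1]
r1 m[X6→φ3] = [1, 1, 1]
r1 m[X6→φ4] = [1, 1, 1]
r2 m[φ0→X7] = [9, 9, 9]
r2 m[φ0→X11] = [9, 9, 9]
r2 m[φ0→X6] = [9, 9, 9]
r2 m[φ1→X11] = [8, 8, 9]
r2 m[φ1→X0] = [8, 9, 8]
r2 m[φ2→X7] = [9, 9, 9]
r2 m[φ2→X12] = [9, 9, 8]
r2 m[φ2→X13] = [9, 9, 9]
r2 m[φ3→X6] = [2, 5, 1]
r2 m[φ4→X6] = [4, 8, 4]
r2 m[φ5→X0] = [4, 3, 6]
r2 m[X7→φ0] = [9, 9, 9]
r2 m[X7→φ2] = [9, 9, 9]
r2 m[X12→φ2] = [1, 1, 1]
r2 m[X13→φ2] = [1, 1, 1]
r2 m[X11→φ0] = [8, 8, 9]
r2 m[X11→φ1] = [9, 9, 9]
r2 m[X0→φ1] = [4, 3, 6]
r2 m[X0→φ5] = [8, 9, 8]
r2 m[X6→φ0] = [8, 40, 4]
r2 m[X6→φ3] = [36, 72, 36]
r2 m[X6→φ4] = [18, 45, 9]
r3 m[φ0→X7] = [3240, 2160, 2880]
r3 m[φ0→X11] = [2880, 3240, 3240]
r3 m[φ0→X6] = [729, 729, 729]
r3 m[φ1→X11] = [32, 48, 42]
r3 m[φ1→X0] = [72, 81, 72]
r3 m[φ2→X7] = [9, 9, 9]
r3 m[φ2→X12] = [81, 81, 72]
r3 m[φ2→X13] = [81, 81, 81]
r3 m[φ3→X6] = [2, 5, 1]
r3 m[φ4→X6] = [4, 8, 4]
r3 m[φ5→X0] = [4, 3, 6]
r3 m[X7→φ0] = [9, 9, 9]
r3 m[X7→φ2] = [9, 9, 9]
r3 m[X12→φ2] = [1, 1, 1]
r3 m[X13→φ2] = [1, 1, 1]
r3 m[X11→φ0] = [8, 8, 9]
r3 m[X11→φ1] = [9, 9, 9]
r3 m[X0→φ1] = [4, 3, 6]
r3 m[X0→φ5] = [8, 9, 8]
r3 m[X6→φ0] = [8, 40, 4]
r3 m[X6→φ3] = [36, 72, 36]
r3 m[X6→φ4] = [18, 45, 9]
r4 m[φ0→X7] = [3240, 2160, 2880]
r4 m[φ0→X11] = [2880, 3240, 3240]
r4 m[φ0→X6] = [729, 729, 729]
r4 m[φ1→X11] = [32, 48, 42]
r4 m[φ1→X0] = [72, 81, 72]
r4 m[φ2→X7] = [9, 9, 9]
r4 m[φ2→X12] = [81, 81, 72]
r4 m[φ2→X13] = [81, 81, 81]
r4 m[φ3→X6] = [2, 5, 1]
r4 m[φ4→X6] = [4, 8, 4]
r4 m[φ5→X0] = [4, 3, 6]
r4 m[X7→φ0] = [9, 9, 9]
r4 m[X7→φ2] = [3240, 2160, 2880]
r4 m[X12→φ2] = [1, 1, 1]
r4 m[X13→φ2] = [1, 1, 1]
r4 m[X11→φ0] = [32, 48, 42]
r4 m[X11→φ1] = [2880, 3240, 3240]
r4 m[X0→φ1] = [4, 3, 6]
r4 m[X0→φ5] = [72, 81, 72]
r4 m[X6→φ0] = [8, 40, 4]
r4 m[X6→φ3] = [2916, 5832, 2916]
r4 m[X6→φ4] = [1458, 3645, 729]
r5 m[φ0→X7] = [15120, 11520, 17280]
r5 m[φ0→X11] = [2880, 3240, 3240]
r5 m[φ0→X6] = [3402, 3888, 3888]
r5 m[φ1→X11] = [32, 48, 42]
r5 m[φ1→X0] = [23040, 29160, 25920]
r5 m[φ2→X7] = [9, 9, 9]
r5 m[φ2→X12] = [25920, 29160, 25920]
r5 m[φ2→X13] = [29160, 25920, 25920]
r5 m[φ3→X6] = [2, 5, 1]
r5 m[φ4→X6] = [4, 8, 4]
r5 m[φ5→X0] = [4, 3, 6]
r5 m[X7→φ0] = [9, 9, 9]
r5 m[X7→φ2] = [3240, 2160, 2880]
r5 m[X12→φ2] = [1, 1, 1]
r5 m[X13→φ2] = [1, 1, 1]
r5 m[X11→φ0] = [32, 48, 42]
r5 m[X11→φ1] = [2880, 3240, 3240]
r5 m[X0→φ1] = [4, 3, 6]
r5 m[X0→φ5] = [72, 81, 72]
r5 m[X6→φ0] = [8, 40, 4]
r5 m[X6→φ3] = [2916, 5832, 2916]
r5 m[X6→φ4] = [1458, 3645, 729]
r6 m[φ0→X7] = [15120, 11520, 17280]
r6 m[φ0→X11] = [2880, 3240, 3240]
r6 m[φ0→X6] = [3402, 3888, 3888]
r6 m[φ1→X11] = [32, 48, 42]
r6 m[φ1→X0] = [23040, 29160, 25920]
r6 m[φ2→X7] = [9, 9, 9]
r6 m[φ2→X12] = [25920, 29160, 25920]
r6 m[φ2→X13] = [29160, 25920, 25920]
r6 m[φ3→X6] = [2, 5, 1]
r6 m[φ4→X6] = [4, 8, 4]
r6 m[φ5→X0] = [4, 3, 6]
r6 m[X7→φ0] = [9, 9, 9]
r6 m[X7→φ2] = [15120, 11520, 17280]
r6 m[X12→φ2] = [1, 1, 1]
r6 m[X13→φ2] = [1, 1, 1]
r6 m[X11→φ0] = [32, 48, 42]
r6 m[X11→φ1] = [2880, 3240, 3240]
r6 m[X0→φ1] = [4, 3, 6]
r6 m[X0→φ5] = [23040, 29160, 25920]
r6 m[X6→φ0] = [8, 40, 4]
r6 m[X6→φ3] = [13608, 31104, 15552]
r6 m[X6→φ4] = [6804, 19440, 3888]
r7 m[φ0→X7] = [15120, 11520, 17280]
r7 m[φ0→X11] = [2880, 3240, 3240]
r7 m[φ0→X6] = [3402, 3888, 3888]
r7 m[φ1→X11] = [32, 48, 42]
r7 m[φ1→X0] = [23040, 29160, 25920]
r7 m[φ2→X7] = [9, 9, 9]
r7 m[φ2→X12] = [155520, 136080, 138240]
r7 m[φ2→X13] = [138240, 155520, 155520]
r7 m[φ3→X6] = [2, 5, 1]
r7 m[φ4→X6] = [4, 8, 4]
r7 m[φ5→X0] = [4, 3, 6]
r7 m[X7→φ0] = [9, 9, 9]
r7 m[X7→φ2] = [15120, 11520, 17280]
r7 m[X12→φ2] = [1, 1, 1]
r7 m[X13→φ2] = [1, 1, 1]
r7 m[X11→φ0] = [32, 48, 42]
r7 m[X11→φ1] = [2880, 3240, 3240]
r7 m[X0→φ1] = [4, 3, 6]
r7 m[X0→φ5] = [23040, 29160, 25920]
r7 m[X6→φ0] = [8, 40, 4]
r7 m[X6→φ3] = [13608, 31104, 15552]
r7 m[X6→φ4] = [6804, 19440, 3888]
r8 m[φ0→X7] = [15120, 11520, 17280]
r8 m[φ0→X11] = [2880, 3240, 3240]
r8 m[φ0→X6] = [3402, 3888, 3888]
r8 m[φ1→X11] = [32, 48, 42]
r8 m[φ1→X0] = [23040, 29160, 25920]
r8 m[φ2→X7] = [9, 9, 9]
r8 m[φ2→X12] = [155520, 136080, 138240]
r8 m[φ2→X13] = [138240, 155520, 155520]
r8 m[φ3→X6] = [2, 5, 1]
r8 m[φ4→X6] = [4, 8, 4]
r8 m[φ5→X0] = [4, 3, 6]
r8 m[X7→φ0] = [9, 9, 9]
r8 m[X7→φ2] = [15120, 11520, 17280]
r8 m[X12→φ2] = [1, 1, 1]
r8 m[X13→φ2] = [1, 1, 1]
r8 m[X11→φ0] = [32, 48, 42]
r8 m[X11→φ1] = [2880, 3240, 3240]
r8 m[X0→φ1] = [4, 3, 6]
r8 m[X0→φ5] = [23040, 29160, 25920]
r8 m[X6→φ0] = [8, 40, 4]
r8 m[X6→φ3] = [13608, 31104, 15552]
r8 m[X6→φ4] = [6804, 19440, 3888]
fixed point reached at round 8
traceback from X7: (X7=2, X12=0, X13=1, X11=1, X0=2, X6=1), score=155520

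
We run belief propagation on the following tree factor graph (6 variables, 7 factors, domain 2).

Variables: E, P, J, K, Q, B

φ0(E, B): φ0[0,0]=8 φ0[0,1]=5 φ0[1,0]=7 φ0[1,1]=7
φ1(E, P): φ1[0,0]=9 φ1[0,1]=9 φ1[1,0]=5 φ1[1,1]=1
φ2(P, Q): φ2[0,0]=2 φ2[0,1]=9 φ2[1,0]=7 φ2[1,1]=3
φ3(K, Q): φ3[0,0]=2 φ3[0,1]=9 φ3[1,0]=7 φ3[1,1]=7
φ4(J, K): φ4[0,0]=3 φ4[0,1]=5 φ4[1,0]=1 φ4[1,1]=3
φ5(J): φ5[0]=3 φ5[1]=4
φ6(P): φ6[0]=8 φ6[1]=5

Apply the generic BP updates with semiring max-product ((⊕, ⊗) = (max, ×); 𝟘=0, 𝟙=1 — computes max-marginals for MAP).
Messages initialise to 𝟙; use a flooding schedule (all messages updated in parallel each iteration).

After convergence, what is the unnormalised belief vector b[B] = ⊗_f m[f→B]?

init: all messages = 𝟙 over 2 values
r1 m[φ0→E] = [8, 7]
r1 m[φ0→B] = [8, 7]
r1 m[φ1→E] = [9, 5]
r1 m[φ1→P] = [9, 9]
r1 m[φ2→P] = [9, 7]
r1 m[φ2→Q] = [7, 9]
r1 m[φ3→K] = [9, 7]
r1 m[φ3→Q] = [7, 9]
r1 m[φ4→J] = [5, 3]
r1 m[φ4→K] = [3, 5]
r1 m[φ5→J] = [3, 4]
r1 m[φ6→P] = [8, 5]
r1 m[E→φ0] = [1, 1]
r1 m[E→φ1] = [1, 1]
r1 m[P→φ1] = [1, 1]
r1 m[P→φ2] = [1, 1]
r1 m[P→φ6] = [1, 1]
r1 m[J→φ4] = [1, 1]
r1 m[J→φ5] = [1, 1]
r1 m[K→φ3] = [1, 1]
r1 m[K→φ4] = [1, 1]
r1 m[Q→φ2] = [1, 1]
r1 m[Q→φ3] = [1, 1]
r1 m[B→φ0] = [1, 1]
r2 m[φ0→E] = [8, 7]
r2 m[φ0→B] = [8, 7]
r2 m[φ1→E] = [9, 5]
r2 m[φ1→P] = [9, 9]
r2 m[φ2→P] = [9, 7]
r2 m[φ2→Q] = [7, 9]
r2 m[φ3→K] = [9, 7]
r2 m[φ3→Q] = [7, 9]
r2 m[φ4→J] = [5, 3]
r2 m[φ4→K] = [3, 5]
r2 m[φ5→J] = [3, 4]
r2 m[φ6→P] = [8, 5]
r2 m[E→φ0] = [9, 5]
r2 m[E→φ1] = [8, 7]
r2 m[P→φ1] = [72, 35]
r2 m[P→φ2] = [72, 45]
r2 m[P→φ6] = [81, 63]
r2 m[J→φ4] = [3, 4]
r2 m[J→φ5] = [5, 3]
r2 m[K→φ3] = [3, 5]
r2 m[K→φ4] = [9, 7]
r2 m[Q→φ2] = [7, 9]
r2 m[Q→φ3] = [7, 9]
r2 m[B→φ0] = [1, 1]
r3 m[φ0→E] = [8, 7]
r3 m[φ0→B] = [72, 45]
r3 m[φ1→E] = [648, 360]
r3 m[φ1→P] = [72, 72]
r3 m[φ2→P] = [81, 49]
r3 m[φ2→Q] = [315, 648]
r3 m[φ3→K] = [81, 63]
r3 m[φ3→Q] = [35, 35]
r3 m[φ4→J] = [35, 21]
r3 m[φ4→K] = [9, 15]
r3 m[φ5→J] = [3, 4]
r3 m[φ6→P] = [8, 5]
r3 m[E→φ0] = [9, 5]
r3 m[E→φ1] = [8, 7]
r3 m[P→φ1] = [72, 35]
r3 m[P→φ2] = [72, 45]
r3 m[P→φ6] = [81, 63]
r3 m[J→φ4] = [3, 4]
r3 m[J→φ5] = [5, 3]
r3 m[K→φ3] = [3, 5]
r3 m[K→φ4] = [9, 7]
r3 m[Q→φ2] = [7, 9]
r3 m[Q→φ3] = [7, 9]
r3 m[B→φ0] = [1, 1]
r4 m[φ0→E] = [8, 7]
r4 m[φ0→B] = [72, 45]
r4 m[φ1→E] = [648, 360]
r4 m[φ1→P] = [72, 72]
r4 m[φ2→P] = [81, 49]
r4 m[φ2→Q] = [315, 648]
r4 m[φ3→K] = [81, 63]
r4 m[φ3→Q] = [35, 35]
r4 m[φ4→J] = [35, 21]
r4 m[φ4→K] = [9, 15]
r4 m[φ5→J] = [3, 4]
r4 m[φ6→P] = [8, 5]
r4 m[E→φ0] = [648, 360]
r4 m[E→φ1] = [8, 7]
r4 m[P→φ1] = [648, 245]
r4 m[P→φ2] = [576, 360]
r4 m[P→φ6] = [5832, 3528]
r4 m[J→φ4] = [3, 4]
r4 m[J→φ5] = [35, 21]
r4 m[K→φ3] = [9, 15]
r4 m[K→φ4] = [81, 63]
r4 m[Q→φ2] = [35, 35]
r4 m[Q→φ3] = [315, 648]
r4 m[B→φ0] = [1, 1]
r5 m[φ0→E] = [8, 7]
r5 m[φ0→B] = [5184, 3240]
r5 m[φ1→E] = [5832, 3240]
r5 m[φ1→P] = [72, 72]
r5 m[φ2→P] = [315, 245]
r5 m[φ2→Q] = [2520, 5184]
r5 m[φ3→K] = [5832, 4536]
r5 m[φ3→Q] = [105, 105]
r5 m[φ4→J] = [315, 189]
r5 m[φ4→K] = [9, 15]
r5 m[φ5→J] = [3, 4]
r5 m[φ6→P] = [8, 5]
r5 m[E→φ0] = [648, 360]
r5 m[E→φ1] = [8, 7]
r5 m[P→φ1] = [648, 245]
r5 m[P→φ2] = [576, 360]
r5 m[P→φ6] = [5832, 3528]
r5 m[J→φ4] = [3, 4]
r5 m[J→φ5] = [35, 21]
r5 m[K→φ3] = [9, 15]
r5 m[K→φ4] = [81, 63]
r5 m[Q→φ2] = [35, 35]
r5 m[Q→φ3] = [315, 648]
r5 m[B→φ0] = [1, 1]
r6 m[φ0→E] = [8, 7]
r6 m[φ0→B] = [5184, 3240]
r6 m[φ1→E] = [5832, 3240]
r6 m[φ1→P] = [72, 72]
r6 m[φ2→P] = [315, 245]
r6 m[φ2→Q] = [2520, 5184]
r6 m[φ3→K] = [5832, 4536]
r6 m[φ3→Q] = [105, 105]
r6 m[φ4→J] = [315, 189]
r6 m[φ4→K] = [9, 15]
r6 m[φ5→J] = [3, 4]
r6 m[φ6→P] = [8, 5]
r6 m[E→φ0] = [5832, 3240]
r6 m[E→φ1] = [8, 7]
r6 m[P→φ1] = [2520, 1225]
r6 m[P→φ2] = [576, 360]
r6 m[P→φ6] = [22680, 17640]
r6 m[J→φ4] = [3, 4]
r6 m[J→φ5] = [315, 189]
r6 m[K→φ3] = [9, 15]
r6 m[K→φ4] = [5832, 4536]
r6 m[Q→φ2] = [105, 105]
r6 m[Q→φ3] = [2520, 5184]
r6 m[B→φ0] = [1, 1]
r7 m[φ0→E] = [8, 7]
r7 m[φ0→B] = [46656, 29160]
r7 m[φ1→E] = [22680, 12600]
r7 m[φ1→P] = [72, 72]
r7 m[φ2→P] = [945, 735]
r7 m[φ2→Q] = [2520, 5184]
r7 m[φ3→K] = [46656, 36288]
r7 m[φ3→Q] = [105, 105]
r7 m[φ4→J] = [22680, 13608]
r7 m[φ4→K] = [9, 15]
r7 m[φ5→J] = [3, 4]
r7 m[φ6→P] = [8, 5]
r7 m[E→φ0] = [5832, 3240]
r7 m[E→φ1] = [8, 7]
r7 m[P→φ1] = [2520, 1225]
r7 m[P→φ2] = [576, 360]
r7 m[P→φ6] = [22680, 17640]
r7 m[J→φ4] = [3, 4]
r7 m[J→φ5] = [315, 189]
r7 m[K→φ3] = [9, 15]
r7 m[K→φ4] = [5832, 4536]
r7 m[Q→φ2] = [105, 105]
r7 m[Q→φ3] = [2520, 5184]
r7 m[B→φ0] = [1, 1]
r8 m[φ0→E] = [8, 7]
r8 m[φ0→B] = [46656, 29160]
r8 m[φ1→E] = [22680, 12600]
r8 m[φ1→P] = [72, 72]
r8 m[φ2→P] = [945, 735]
r8 m[φ2→Q] = [2520, 5184]
r8 m[φ3→K] = [46656, 36288]
r8 m[φ3→Q] = [105, 105]
r8 m[φ4→J] = [22680, 13608]
r8 m[φ4→K] = [9, 15]
r8 m[φ5→J] = [3, 4]
r8 m[φ6→P] = [8, 5]
r8 m[E→φ0] = [22680, 12600]
r8 m[E→φ1] = [8, 7]
r8 m[P→φ1] = [7560, 3675]
r8 m[P→φ2] = [576, 360]
r8 m[P→φ6] = [68040, 52920]
r8 m[J→φ4] = [3, 4]
r8 m[J→φ5] = [22680, 13608]
r8 m[K→φ3] = [9, 15]
r8 m[K→φ4] = [46656, 36288]
r8 m[Q→φ2] = [105, 105]
r8 m[Q→φ3] = [2520, 5184]
r8 m[B→φ0] = [1, 1]
r9 m[φ0→E] = [8, 7]
r9 m[φ0→B] = [181440, 113400]
r9 m[φ1→E] = [68040, 37800]
r9 m[φ1→P] = [72, 72]
r9 m[φ2→P] = [945, 735]
r9 m[φ2→Q] = [2520, 5184]
r9 m[φ3→K] = [46656, 36288]
r9 m[φ3→Q] = [105, 105]
r9 m[φ4→J] = [181440, 108864]
r9 m[φ4→K] = [9, 15]
r9 m[φ5→J] = [3, 4]
r9 m[φ6→P] = [8, 5]
r9 m[E→φ0] = [22680, 12600]
r9 m[E→φ1] = [8, 7]
r9 m[P→φ1] = [7560, 3675]
r9 m[P→φ2] = [576, 360]
r9 m[P→φ6] = [68040, 52920]
r9 m[J→φ4] = [3, 4]
r9 m[J→φ5] = [22680, 13608]
r9 m[K→φ3] = [9, 15]
r9 m[K→φ4] = [46656, 36288]
r9 m[Q→φ2] = [105, 105]
r9 m[Q→φ3] = [2520, 5184]
r9 m[B→φ0] = [1, 1]
r10 m[φ0→E] = [8, 7]
r10 m[φ0→B] = [181440, 113400]
r10 m[φ1→E] = [68040, 37800]
r10 m[φ1→P] = [72, 72]
r10 m[φ2→P] = [945, 735]
r10 m[φ2→Q] = [2520, 5184]
r10 m[φ3→K] = [46656, 36288]
r10 m[φ3→Q] = [105, 105]
r10 m[φ4→J] = [181440, 108864]
r10 m[φ4→K] = [9, 15]
r10 m[φ5→J] = [3, 4]
r10 m[φ6→P] = [8, 5]
r10 m[E→φ0] = [68040, 37800]
r10 m[E→φ1] = [8, 7]
r10 m[P→φ1] = [7560, 3675]
r10 m[P→φ2] = [576, 360]
r10 m[P→φ6] = [68040, 52920]
r10 m[J→φ4] = [3, 4]
r10 m[J→φ5] = [181440, 108864]
r10 m[K→φ3] = [9, 15]
r10 m[K→φ4] = [46656, 36288]
r10 m[Q→φ2] = [105, 105]
r10 m[Q→φ3] = [2520, 5184]
r10 m[B→φ0] = [1, 1]
r11 m[φ0→E] = [8, 7]
r11 m[φ0→B] = [544320, 340200]
r11 m[φ1→E] = [68040, 37800]
r11 m[φ1→P] = [72, 72]
r11 m[φ2→P] = [945, 735]
r11 m[φ2→Q] = [2520, 5184]
r11 m[φ3→K] = [46656, 36288]
r11 m[φ3→Q] = [105, 105]
r11 m[φ4→J] = [181440, 108864]
r11 m[φ4→K] = [9, 15]
r11 m[φ5→J] = [3, 4]
r11 m[φ6→P] = [8, 5]
r11 m[E→φ0] = [68040, 37800]
r11 m[E→φ1] = [8, 7]
r11 m[P→φ1] = [7560, 3675]
r11 m[P→φ2] = [576, 360]
r11 m[P→φ6] = [68040, 52920]
r11 m[J→φ4] = [3, 4]
r11 m[J→φ5] = [181440, 108864]
r11 m[K→φ3] = [9, 15]
r11 m[K→φ4] = [46656, 36288]
r11 m[Q→φ2] = [105, 105]
r11 m[Q→φ3] = [2520, 5184]
r11 m[B→φ0] = [1, 1]
r12 m[φ0→E] = [8, 7]
r12 m[φ0→B] = [544320, 340200]
r12 m[φ1→E] = [68040, 37800]
r12 m[φ1→P] = [72, 72]
r12 m[φ2→P] = [945, 735]
r12 m[φ2→Q] = [2520, 5184]
r12 m[φ3→K] = [46656, 36288]
r12 m[φ3→Q] = [105, 105]
r12 m[φ4→J] = [181440, 108864]
r12 m[φ4→K] = [9, 15]
r12 m[φ5→J] = [3, 4]
r12 m[φ6→P] = [8, 5]
r12 m[E→φ0] = [68040, 37800]
r12 m[E→φ1] = [8, 7]
r12 m[P→φ1] = [7560, 3675]
r12 m[P→φ2] = [576, 360]
r12 m[P→φ6] = [68040, 52920]
r12 m[J→φ4] = [3, 4]
r12 m[J→φ5] = [181440, 108864]
r12 m[K→φ3] = [9, 15]
r12 m[K→φ4] = [46656, 36288]
r12 m[Q→φ2] = [105, 105]
r12 m[Q→φ3] = [2520, 5184]
r12 m[B→φ0] = [1, 1]
fixed point reached at round 12
b[B] = ⊗ incoming = [544320, 340200]

b[B] = [544320, 340200]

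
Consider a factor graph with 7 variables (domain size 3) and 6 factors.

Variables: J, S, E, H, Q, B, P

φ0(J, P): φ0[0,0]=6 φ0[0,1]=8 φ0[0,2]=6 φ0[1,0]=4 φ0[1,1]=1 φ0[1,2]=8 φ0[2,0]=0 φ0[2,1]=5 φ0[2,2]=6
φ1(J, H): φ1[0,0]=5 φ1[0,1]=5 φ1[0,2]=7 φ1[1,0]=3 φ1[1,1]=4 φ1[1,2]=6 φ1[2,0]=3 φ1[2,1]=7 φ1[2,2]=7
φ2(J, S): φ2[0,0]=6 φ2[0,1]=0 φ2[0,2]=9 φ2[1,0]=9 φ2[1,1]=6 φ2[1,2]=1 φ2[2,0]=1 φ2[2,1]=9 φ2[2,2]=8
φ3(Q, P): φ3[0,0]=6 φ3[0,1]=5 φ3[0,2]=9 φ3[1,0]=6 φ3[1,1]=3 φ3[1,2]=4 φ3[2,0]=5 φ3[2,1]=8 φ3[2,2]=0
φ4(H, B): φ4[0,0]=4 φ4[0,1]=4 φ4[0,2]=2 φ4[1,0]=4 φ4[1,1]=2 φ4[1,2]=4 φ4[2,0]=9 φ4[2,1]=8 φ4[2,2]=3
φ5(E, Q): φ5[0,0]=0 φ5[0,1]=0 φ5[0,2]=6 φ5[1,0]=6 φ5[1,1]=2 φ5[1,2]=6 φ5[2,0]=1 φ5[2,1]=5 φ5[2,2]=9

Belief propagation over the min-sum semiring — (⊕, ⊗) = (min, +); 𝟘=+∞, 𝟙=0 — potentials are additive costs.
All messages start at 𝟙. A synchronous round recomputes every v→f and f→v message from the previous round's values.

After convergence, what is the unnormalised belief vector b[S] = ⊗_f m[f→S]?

b[S] = [12, 15, 10]

init: all messages = 𝟙 over 3 values
r1 m[φ0→J] = [6, 1, 0]
r1 m[φ0→P] = [0, 1, 6]
r1 m[φ1→J] = [5, 3, 3]
r1 m[φ1→H] = [3, 4, 6]
r1 m[φ2→J] = [0, 1, 1]
r1 m[φ2→S] = [1, 0, 1]
r1 m[φ3→Q] = [5, 3, 0]
r1 m[φ3→P] = [5, 3, 0]
r1 m[φ4→H] = [2, 2, 3]
r1 m[φ4→B] = [4, 2, 2]
r1 m[φ5→E] = [0, 2, 1]
r1 m[φ5→Q] = [0, 0, 6]
r1 m[J→φ0] = [0, 0, 0]
r1 m[J→φ1] = [0, 0, 0]
r1 m[J→φ2] = [0, 0, 0]
r1 m[S→φ2] = [0, 0, 0]
r1 m[E→φ5] = [0, 0, 0]
r1 m[H→φ1] = [0, 0, 0]
r1 m[H→φ4] = [0, 0, 0]
r1 m[Q→φ3] = [0, 0, 0]
r1 m[Q→φ5] = [0, 0, 0]
r1 m[B→φ4] = [0, 0, 0]
r1 m[P→φ0] = [0, 0, 0]
r1 m[P→φ3] = [0, 0, 0]
r2 m[φ0→J] = [6, 1, 0]
r2 m[φ0→P] = [0, 1, 6]
r2 m[φ1→J] = [5, 3, 3]
r2 m[φ1→H] = [3, 4, 6]
r2 m[φ2→J] = [0, 1, 1]
r2 m[φ2→S] = [1, 0, 1]
r2 m[φ3→Q] = [5, 3, 0]
r2 m[φ3→P] = [5, 3, 0]
r2 m[φ4→H] = [2, 2, 3]
r2 m[φ4→B] = [4, 2, 2]
r2 m[φ5→E] = [0, 2, 1]
r2 m[φ5→Q] = [0, 0, 6]
r2 m[J→φ0] = [5, 4, 4]
r2 m[J→φ1] = [6, 2, 1]
r2 m[J→φ2] = [11, 4, 3]
r2 m[S→φ2] = [0, 0, 0]
r2 m[E→φ5] = [0, 0, 0]
r2 m[H→φ1] = [2, 2, 3]
r2 m[H→φ4] = [3, 4, 6]
r2 m[Q→φ3] = [0, 0, 6]
r2 m[Q→φ5] = [5, 3, 0]
r2 m[B→φ4] = [0, 0, 0]
r2 m[P→φ0] = [5, 3, 0]
r2 m[P→φ3] = [0, 1, 6]
r3 m[φ0→J] = [6, 4, 5]
r3 m[φ0→P] = [4, 5, 10]
r3 m[φ1→J] = [7, 5, 5]
r3 m[φ1→H] = [4, 6, 8]
r3 m[φ2→J] = [0, 1, 1]
r3 m[φ2→S] = [4, 10, 5]
r3 m[φ3→Q] = [6, 4, 5]
r3 m[φ3→P] = [6, 3, 4]
r3 m[φ4→H] = [2, 2, 3]
r3 m[φ4→B] = [7, 6, 5]
r3 m[φ5→E] = [3, 5, 6]
r3 m[φ5→Q] = [0, 0, 6]
r3 m[J→φ0] = [5, 4, 4]
r3 m[J→φ1] = [6, 2, 1]
r3 m[J→φ2] = [11, 4, 3]
r3 m[S→φ2] = [0, 0, 0]
r3 m[E→φ5] = [0, 0, 0]
r3 m[H→φ1] = [2, 2, 3]
r3 m[H→φ4] = [3, 4, 6]
r3 m[Q→φ3] = [0, 0, 6]
r3 m[Q→φ5] = [5, 3, 0]
r3 m[B→φ4] = [0, 0, 0]
r3 m[P→φ0] = [5, 3, 0]
r3 m[P→φ3] = [0, 1, 6]
r4 m[φ0→J] = [6, 4, 5]
r4 m[φ0→P] = [4, 5, 10]
r4 m[φ1→J] = [7, 5, 5]
r4 m[φ1→H] = [4, 6, 8]
r4 m[φ2→J] = [0, 1, 1]
r4 m[φ2→S] = [4, 10, 5]
r4 m[φ3→Q] = [6, 4, 5]
r4 m[φ3→P] = [6, 3, 4]
r4 m[φ4→H] = [2, 2, 3]
r4 m[φ4→B] = [7, 6, 5]
r4 m[φ5→E] = [3, 5, 6]
r4 m[φ5→Q] = [0, 0, 6]
r4 m[J→φ0] = [7, 6, 6]
r4 m[J→φ1] = [6, 5, 6]
r4 m[J→φ2] = [13, 9, 10]
r4 m[S→φ2] = [0, 0, 0]
r4 m[E→φ5] = [0, 0, 0]
r4 m[H→φ1] = [2, 2, 3]
r4 m[H→φ4] = [4, 6, 8]
r4 m[Q→φ3] = [0, 0, 6]
r4 m[Q→φ5] = [6, 4, 5]
r4 m[B→φ4] = [0, 0, 0]
r4 m[P→φ0] = [6, 3, 4]
r4 m[P→φ3] = [4, 5, 10]
r5 m[φ0→J] = [10, 4, 6]
r5 m[φ0→P] = [6, 7, 12]
r5 m[φ1→J] = [7, 5, 5]
r5 m[φ1→H] = [8, 9, 11]
r5 m[φ2→J] = [0, 1, 1]
r5 m[φ2→S] = [11, 13, 10]
r5 m[φ3→Q] = [10, 8, 9]
r5 m[φ3→P] = [6, 3, 4]
r5 m[φ4→H] = [2, 2, 3]
r5 m[φ4→B] = [8, 8, 6]
r5 m[φ5→E] = [4, 6, 7]
r5 m[φ5→Q] = [0, 0, 6]
r5 m[J→φ0] = [7, 6, 6]
r5 m[J→φ1] = [6, 5, 6]
r5 m[J→φ2] = [13, 9, 10]
r5 m[S→φ2] = [0, 0, 0]
r5 m[E→φ5] = [0, 0, 0]
r5 m[H→φ1] = [2, 2, 3]
r5 m[H→φ4] = [4, 6, 8]
r5 m[Q→φ3] = [0, 0, 6]
r5 m[Q→φ5] = [6, 4, 5]
r5 m[B→φ4] = [0, 0, 0]
r5 m[P→φ0] = [6, 3, 4]
r5 m[P→φ3] = [4, 5, 10]
r6 m[φ0→J] = [10, 4, 6]
r6 m[φ0→P] = [6, 7, 12]
r6 m[φ1→J] = [7, 5, 5]
r6 m[φ1→H] = [8, 9, 11]
r6 m[φ2→J] = [0, 1, 1]
r6 m[φ2→S] = [11, 13, 10]
r6 m[φ3→Q] = [10, 8, 9]
r6 m[φ3→P] = [6, 3, 4]
r6 m[φ4→H] = [2, 2, 3]
r6 m[φ4→B] = [8, 8, 6]
r6 m[φ5→E] = [4, 6, 7]
r6 m[φ5→Q] = [0, 0, 6]
r6 m[J→φ0] = [7, 6, 6]
r6 m[J→φ1] = [10, 5, 7]
r6 m[J→φ2] = [17, 9, 11]
r6 m[S→φ2] = [0, 0, 0]
r6 m[E→φ5] = [0, 0, 0]
r6 m[H→φ1] = [2, 2, 3]
r6 m[H→φ4] = [8, 9, 11]
r6 m[Q→φ3] = [0, 0, 6]
r6 m[Q→φ5] = [10, 8, 9]
r6 m[B→φ4] = [0, 0, 0]
r6 m[P→φ0] = [6, 3, 4]
r6 m[P→φ3] = [6, 7, 12]
r7 m[φ0→J] = [10, 4, 6]
r7 m[φ0→P] = [6, 7, 12]
r7 m[φ1→J] = [7, 5, 5]
r7 m[φ1→H] = [8, 9, 11]
r7 m[φ2→J] = [0, 1, 1]
r7 m[φ2→S] = [12, 15, 10]
r7 m[φ3→Q] = [12, 10, 11]
r7 m[φ3→P] = [6, 3, 4]
r7 m[φ4→H] = [2, 2, 3]
r7 m[φ4→B] = [12, 11, 10]
r7 m[φ5→E] = [8, 10, 11]
r7 m[φ5→Q] = [0, 0, 6]
r7 m[J→φ0] = [7, 6, 6]
r7 m[J→φ1] = [10, 5, 7]
r7 m[J→φ2] = [17, 9, 11]
r7 m[S→φ2] = [0, 0, 0]
r7 m[E→φ5] = [0, 0, 0]
r7 m[H→φ1] = [2, 2, 3]
r7 m[H→φ4] = [8, 9, 11]
r7 m[Q→φ3] = [0, 0, 6]
r7 m[Q→φ5] = [10, 8, 9]
r7 m[B→φ4] = [0, 0, 0]
r7 m[P→φ0] = [6, 3, 4]
r7 m[P→φ3] = [6, 7, 12]
r8 m[φ0→J] = [10, 4, 6]
r8 m[φ0→P] = [6, 7, 12]
r8 m[φ1→J] = [7, 5, 5]
r8 m[φ1→H] = [8, 9, 11]
r8 m[φ2→J] = [0, 1, 1]
r8 m[φ2→S] = [12, 15, 10]
r8 m[φ3→Q] = [12, 10, 11]
r8 m[φ3→P] = [6, 3, 4]
r8 m[φ4→H] = [2, 2, 3]
r8 m[φ4→B] = [12, 11, 10]
r8 m[φ5→E] = [8, 10, 11]
r8 m[φ5→Q] = [0, 0, 6]
r8 m[J→φ0] = [7, 6, 6]
r8 m[J→φ1] = [10, 5, 7]
r8 m[J→φ2] = [17, 9, 11]
r8 m[S→φ2] = [0, 0, 0]
r8 m[E→φ5] = [0, 0, 0]
r8 m[H→φ1] = [2, 2, 3]
r8 m[H→φ4] = [8, 9, 11]
r8 m[Q→φ3] = [0, 0, 6]
r8 m[Q→φ5] = [12, 10, 11]
r8 m[B→φ4] = [0, 0, 0]
r8 m[P→φ0] = [6, 3, 4]
r8 m[P→φ3] = [6, 7, 12]
r9 m[φ0→J] = [10, 4, 6]
r9 m[φ0→P] = [6, 7, 12]
r9 m[φ1→J] = [7, 5, 5]
r9 m[φ1→H] = [8, 9, 11]
r9 m[φ2→J] = [0, 1, 1]
r9 m[φ2→S] = [12, 15, 10]
r9 m[φ3→Q] = [12, 10, 11]
r9 m[φ3→P] = [6, 3, 4]
r9 m[φ4→H] = [2, 2, 3]
r9 m[φ4→B] = [12, 11, 10]
r9 m[φ5→E] = [10, 12, 13]
r9 m[φ5→Q] = [0, 0, 6]
r9 m[J→φ0] = [7, 6, 6]
r9 m[J→φ1] = [10, 5, 7]
r9 m[J→φ2] = [17, 9, 11]
r9 m[S→φ2] = [0, 0, 0]
r9 m[E→φ5] = [0, 0, 0]
r9 m[H→φ1] = [2, 2, 3]
r9 m[H→φ4] = [8, 9, 11]
r9 m[Q→φ3] = [0, 0, 6]
r9 m[Q→φ5] = [12, 10, 11]
r9 m[B→φ4] = [0, 0, 0]
r9 m[P→φ0] = [6, 3, 4]
r9 m[P→φ3] = [6, 7, 12]
r10 m[φ0→J] = [10, 4, 6]
r10 m[φ0→P] = [6, 7, 12]
r10 m[φ1→J] = [7, 5, 5]
r10 m[φ1→H] = [8, 9, 11]
r10 m[φ2→J] = [0, 1, 1]
r10 m[φ2→S] = [12, 15, 10]
r10 m[φ3→Q] = [12, 10, 11]
r10 m[φ3→P] = [6, 3, 4]
r10 m[φ4→H] = [2, 2, 3]
r10 m[φ4→B] = [12, 11, 10]
r10 m[φ5→E] = [10, 12, 13]
r10 m[φ5→Q] = [0, 0, 6]
r10 m[J→φ0] = [7, 6, 6]
r10 m[J→φ1] = [10, 5, 7]
r10 m[J→φ2] = [17, 9, 11]
r10 m[S→φ2] = [0, 0, 0]
r10 m[E→φ5] = [0, 0, 0]
r10 m[H→φ1] = [2, 2, 3]
r10 m[H→φ4] = [8, 9, 11]
r10 m[Q→φ3] = [0, 0, 6]
r10 m[Q→φ5] = [12, 10, 11]
r10 m[B→φ4] = [0, 0, 0]
r10 m[P→φ0] = [6, 3, 4]
r10 m[P→φ3] = [6, 7, 12]
fixed point reached at round 10
b[S] = ⊗ incoming = [12, 15, 10]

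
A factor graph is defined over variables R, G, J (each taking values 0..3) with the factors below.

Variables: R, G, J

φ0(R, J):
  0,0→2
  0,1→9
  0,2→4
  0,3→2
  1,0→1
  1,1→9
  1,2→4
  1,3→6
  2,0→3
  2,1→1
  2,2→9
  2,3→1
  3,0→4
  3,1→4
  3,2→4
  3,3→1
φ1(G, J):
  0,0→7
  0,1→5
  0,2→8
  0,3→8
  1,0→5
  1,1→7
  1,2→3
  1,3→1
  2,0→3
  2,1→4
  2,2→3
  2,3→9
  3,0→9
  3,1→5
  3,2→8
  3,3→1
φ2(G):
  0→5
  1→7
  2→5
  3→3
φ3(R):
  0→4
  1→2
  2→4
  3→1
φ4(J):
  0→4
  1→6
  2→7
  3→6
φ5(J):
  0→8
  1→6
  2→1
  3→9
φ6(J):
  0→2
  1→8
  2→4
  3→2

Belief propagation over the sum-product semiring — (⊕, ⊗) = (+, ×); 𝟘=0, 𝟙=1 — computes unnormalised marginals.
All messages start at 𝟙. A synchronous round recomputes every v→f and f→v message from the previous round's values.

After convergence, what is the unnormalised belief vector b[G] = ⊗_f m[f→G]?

init: all messages = 𝟙 over 4 values
r1 m[φ0→R] = [17, 20, 14, 13]
r1 m[φ0→J] = [10, 23, 21, 10]
r1 m[φ1→G] = [28, 16, 19, 23]
r1 m[φ1→J] = [24, 21, 22, 19]
r1 m[φ2→G] = [5, 7, 5, 3]
r1 m[φ3→R] = [4, 2, 4, 1]
r1 m[φ4→J] = [4, 6, 7, 6]
r1 m[φ5→J] = [8, 6, 1, 9]
r1 m[φ6→J] = [2, 8, 4, 2]
r1 m[R→φ0] = [1, 1, 1, 1]
r1 m[R→φ3] = [1, 1, 1, 1]
r1 m[G→φ1] = [1, 1, 1, 1]
r1 m[G→φ2] = [1, 1, 1, 1]
r1 m[J→φ0] = [1, 1, 1, 1]
r1 m[J→φ1] = [1, 1, 1, 1]
r1 m[J→φ4] = [1, 1, 1, 1]
r1 m[J→φ5] = [1, 1, 1, 1]
r1 m[J→φ6] = [1, 1, 1, 1]
r2 m[φ0→R] = [17, 20, 14, 13]
r2 m[φ0→J] = [10, 23, 21, 10]
r2 m[φ1→G] = [28, 16, 19, 23]
r2 m[φ1→J] = [24, 21, 22, 19]
r2 m[φ2→G] = [5, 7, 5, 3]
r2 m[φ3→R] = [4, 2, 4, 1]
r2 m[φ4→J] = [4, 6, 7, 6]
r2 m[φ5→J] = [8, 6, 1, 9]
r2 m[φ6→J] = [2, 8, 4, 2]
r2 m[R→φ0] = [4, 2, 4, 1]
r2 m[R→φ3] = [17, 20, 14, 13]
r2 m[G→φ1] = [5, 7, 5, 3]
r2 m[G→φ2] = [28, 16, 19, 23]
r2 m[J→φ0] = [1536, 6048, 616, 2052]
r2 m[J→φ1] = [640, 6624, 588, 1080]
r2 m[J→φ4] = [3840, 23184, 1848, 3420]
r2 m[J→φ5] = [1920, 23184, 12936, 2280]
r2 m[J→φ6] = [7680, 17388, 3234, 10260]
r3 m[φ0→R] = [64072, 70744, 18252, 34852]
r3 m[φ0→J] = [26, 62, 64, 25]
r3 m[φ1→G] = [50944, 52412, 39900, 44664]
r3 m[φ1→J] = [112, 109, 100, 95]
r3 m[φ2→G] = [5, 7, 5, 3]
r3 m[φ3→R] = [4, 2, 4, 1]
r3 m[φ4→J] = [4, 6, 7, 6]
r3 m[φ5→J] = [8, 6, 1, 9]
r3 m[φ6→J] = [2, 8, 4, 2]
r3 m[R→φ0] = [4, 2, 4, 1]
r3 m[R→φ3] = [17, 20, 14, 13]
r3 m[G→φ1] = [5, 7, 5, 3]
r3 m[G→φ2] = [28, 16, 19, 23]
r3 m[J→φ0] = [1536, 6048, 616, 2052]
r3 m[J→φ1] = [640, 6624, 588, 1080]
r3 m[J→φ4] = [3840, 23184, 1848, 3420]
r3 m[J→φ5] = [1920, 23184, 12936, 2280]
r3 m[J→φ6] = [7680, 17388, 3234, 10260]
r4 m[φ0→R] = [64072, 70744, 18252, 34852]
r4 m[φ0→J] = [26, 62, 64, 25]
r4 m[φ1→G] = [50944, 52412, 39900, 44664]
r4 m[φ1→J] = [112, 109, 100, 95]
r4 m[φ2→G] = [5, 7, 5, 3]
r4 m[φ3→R] = [4, 2, 4, 1]
r4 m[φ4→J] = [4, 6, 7, 6]
r4 m[φ5→J] = [8, 6, 1, 9]
r4 m[φ6→J] = [2, 8, 4, 2]
r4 m[R→φ0] = [4, 2, 4, 1]
r4 m[R→φ3] = [64072, 70744, 18252, 34852]
r4 m[G→φ1] = [5, 7, 5, 3]
r4 m[G→φ2] = [50944, 52412, 39900, 44664]
r4 m[J→φ0] = [7168, 31392, 2800, 10260]
r4 m[J→φ1] = [1664, 17856, 1792, 2700]
r4 m[J→φ4] = [46592, 324384, 25600, 42750]
r4 m[J→φ5] = [23296, 324384, 179200, 28500]
r4 m[J→φ6] = [93184, 243288, 44800, 128250]
r5 m[φ0→R] = [328584, 362456, 88356, 175700]
r5 m[φ0→J] = [26, 62, 64, 25]
r5 m[φ1→G] = [136864, 141388, 106092, 121292]
r5 m[φ1→J] = [112, 109, 100, 95]
r5 m[φ2→G] = [5, 7, 5, 3]
r5 m[φ3→R] = [4, 2, 4, 1]
r5 m[φ4→J] = [4, 6, 7, 6]
r5 m[φ5→J] = [8, 6, 1, 9]
r5 m[φ6→J] = [2, 8, 4, 2]
r5 m[R→φ0] = [4, 2, 4, 1]
r5 m[R→φ3] = [64072, 70744, 18252, 34852]
r5 m[G→φ1] = [5, 7, 5, 3]
r5 m[G→φ2] = [50944, 52412, 39900, 44664]
r5 m[J→φ0] = [7168, 31392, 2800, 10260]
r5 m[J→φ1] = [1664, 17856, 1792, 2700]
r5 m[J→φ4] = [46592, 324384, 25600, 42750]
r5 m[J→φ5] = [23296, 324384, 179200, 28500]
r5 m[J→φ6] = [93184, 243288, 44800, 128250]
r6 m[φ0→R] = [328584, 362456, 88356, 175700]
r6 m[φ0→J] = [26, 62, 64, 25]
r6 m[φ1→G] = [136864, 141388, 106092, 121292]
r6 m[φ1→J] = [112, 109, 100, 95]
r6 m[φ2→G] = [5, 7, 5, 3]
r6 m[φ3→R] = [4, 2, 4, 1]
r6 m[φ4→J] = [4, 6, 7, 6]
r6 m[φ5→J] = [8, 6, 1, 9]
r6 m[φ6→J] = [2, 8, 4, 2]
r6 m[R→φ0] = [4, 2, 4, 1]
r6 m[R→φ3] = [328584, 362456, 88356, 175700]
r6 m[G→φ1] = [5, 7, 5, 3]
r6 m[G→φ2] = [136864, 141388, 106092, 121292]
r6 m[J→φ0] = [7168, 31392, 2800, 10260]
r6 m[J→φ1] = [1664, 17856, 1792, 2700]
r6 m[J→φ4] = [46592, 324384, 25600, 42750]
r6 m[J→φ5] = [23296, 324384, 179200, 28500]
r6 m[J→φ6] = [93184, 243288, 44800, 128250]
r7 m[φ0→R] = [328584, 362456, 88356, 175700]
r7 m[φ0→J] = [26, 62, 64, 25]
r7 m[φ1→G] = [136864, 141388, 106092, 121292]
r7 m[φ1→J] = [112, 109, 100, 95]
r7 m[φ2→G] = [5, 7, 5, 3]
r7 m[φ3→R] = [4, 2, 4, 1]
r7 m[φ4→J] = [4, 6, 7, 6]
r7 m[φ5→J] = [8, 6, 1, 9]
r7 m[φ6→J] = [2, 8, 4, 2]
r7 m[R→φ0] = [4, 2, 4, 1]
r7 m[R→φ3] = [328584, 362456, 88356, 175700]
r7 m[G→φ1] = [5, 7, 5, 3]
r7 m[G→φ2] = [136864, 141388, 106092, 121292]
r7 m[J→φ0] = [7168, 31392, 2800, 10260]
r7 m[J→φ1] = [1664, 17856, 1792, 2700]
r7 m[J→φ4] = [46592, 324384, 25600, 42750]
r7 m[J→φ5] = [23296, 324384, 179200, 28500]
r7 m[J→φ6] = [93184, 243288, 44800, 128250]
fixed point reached at round 7
b[G] = ⊗ incoming = [684320, 989716, 530460, 363876]

b[G] = [684320, 989716, 530460, 363876]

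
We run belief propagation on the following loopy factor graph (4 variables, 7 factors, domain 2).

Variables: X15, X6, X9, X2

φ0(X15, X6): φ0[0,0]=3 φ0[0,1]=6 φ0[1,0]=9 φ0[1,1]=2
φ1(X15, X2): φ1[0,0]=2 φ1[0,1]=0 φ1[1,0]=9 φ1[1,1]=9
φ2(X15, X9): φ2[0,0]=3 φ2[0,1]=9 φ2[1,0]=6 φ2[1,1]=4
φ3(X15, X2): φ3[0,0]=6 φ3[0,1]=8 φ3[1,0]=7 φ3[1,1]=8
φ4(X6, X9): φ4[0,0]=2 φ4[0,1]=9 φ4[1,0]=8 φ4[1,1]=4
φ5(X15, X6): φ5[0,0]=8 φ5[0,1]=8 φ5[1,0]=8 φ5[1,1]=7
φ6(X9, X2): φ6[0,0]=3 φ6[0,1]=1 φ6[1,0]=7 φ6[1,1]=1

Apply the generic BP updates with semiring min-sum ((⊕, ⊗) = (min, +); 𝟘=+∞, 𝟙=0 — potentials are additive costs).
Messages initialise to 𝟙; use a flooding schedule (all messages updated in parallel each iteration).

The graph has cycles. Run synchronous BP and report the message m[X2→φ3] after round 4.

message @ round 4 = [30, 26]

init: all messages = 𝟙 over 2 values
r1 m[φ0→X15] = [3, 2]
r1 m[φ0→X6] = [3, 2]
r1 m[φ1→X15] = [0, 9]
r1 m[φ1→X2] = [2, 0]
r1 m[φ2→X15] = [3, 4]
r1 m[φ2→X9] = [3, 4]
r1 m[φ3→X15] = [6, 7]
r1 m[φ3→X2] = [6, 8]
r1 m[φ4→X6] = [2, 4]
r1 m[φ4→X9] = [2, 4]
r1 m[φ5→X15] = [8, 7]
r1 m[φ5→X6] = [8, 7]
r1 m[φ6→X9] = [1, 1]
r1 m[φ6→X2] = [3, 1]
r1 m[X15→φ0] = [0, 0]
r1 m[X15→φ1] = [0, 0]
r1 m[X15→φ2] = [0, 0]
r1 m[X15→φ3] = [0, 0]
r1 m[X15→φ5] = [0, 0]
r1 m[X6→φ0] = [0, 0]
r1 m[X6→φ4] = [0, 0]
r1 m[X6→φ5] = [0, 0]
r1 m[X9→φ2] = [0, 0]
r1 m[X9→φ4] = [0, 0]
r1 m[X9→φ6] = [0, 0]
r1 m[X2→φ1] = [0, 0]
r1 m[X2→φ3] = [0, 0]
r1 m[X2→φ6] = [0, 0]
r2 m[φ0→X15] = [3, 2]
r2 m[φ0→X6] = [3, 2]
r2 m[φ1→X15] = [0, 9]
r2 m[φ1→X2] = [2, 0]
r2 m[φ2→X15] = [3, 4]
r2 m[φ2→X9] = [3, 4]
r2 m[φ3→X15] = [6, 7]
r2 m[φ3→X2] = [6, 8]
r2 m[φ4→X6] = [2, 4]
r2 m[φ4→X9] = [2, 4]
r2 m[φ5→X15] = [8, 7]
r2 m[φ5→X6] = [8, 7]
r2 m[φ6→X9] = [1, 1]
r2 m[φ6→X2] = [3, 1]
r2 m[X15→φ0] = [17, 27]
r2 m[X15→φ1] = [20, 20]
r2 m[X15→φ2] = [17, 25]
r2 m[X15→φ3] = [14, 22]
r2 m[X15→φ5] = [12, 22]
r2 m[X6→φ0] = [10, 11]
r2 m[X6→φ4] = [11, 9]
r2 m[X6→φ5] = [5, 6]
r2 m[X9→φ2] = [3, 5]
r2 m[X9→φ4] = [4, 5]
r2 m[X9→φ6] = [5, 8]
r2 m[X2→φ1] = [9, 9]
r2 m[X2→φ3] = [5, 1]
r2 m[X2→φ6] = [8, 8]
r3 m[φ0→X15] = [13, 13]
r3 m[φ0→X6] = [20, 23]
r3 m[φ1→X15] = [9, 18]
r3 m[φ1→X2] = [22, 20]
r3 m[φ2→X15] = [6, 9]
r3 m[φ2→X9] = [20, 26]
r3 m[φ3→X15] = [9, 9]
r3 m[φ3→X2] = [20, 22]
r3 m[φ4→X6] = [6, 9]
r3 m[φ4→X9] = [13, 13]
r3 m[φ5→X15] = [13, 13]
r3 m[φ5→X6] = [20, 20]
r3 m[φ6→X9] = [9, 9]
r3 m[φ6→X2] = [8, 6]
r3 m[X15→φ0] = [17, 27]
r3 m[X15→φ1] = [20, 20]
r3 m[X15→φ2] = [17, 25]
r3 m[X15→φ3] = [14, 22]
r3 m[X15→φ5] = [12, 22]
r3 m[X6→φ0] = [10, 11]
r3 m[X6→φ4] = [11, 9]
r3 m[X6→φ5] = [5, 6]
r3 m[X9→φ2] = [3, 5]
r3 m[X9→φ4] = [4, 5]
r3 m[X9→φ6] = [5, 8]
r3 m[X2→φ1] = [9, 9]
r3 m[X2→φ3] = [5, 1]
r3 m[X2→φ6] = [8, 8]
r4 m[φ0→X15] = [13, 13]
r4 m[φ0→X6] = [20, 23]
r4 m[φ1→X15] = [9, 18]
r4 m[φ1→X2] = [22, 20]
r4 m[φ2→X15] = [6, 9]
r4 m[φ2→X9] = [20, 26]
r4 m[φ3→X15] = [9, 9]
r4 m[φ3→X2] = [20, 22]
r4 m[φ4→X6] = [6, 9]
r4 m[φ4→X9] = [13, 13]
r4 m[φ5→X15] = [13, 13]
r4 m[φ5→X6] = [20, 20]
r4 m[φ6→X9] = [9, 9]
r4 m[φ6→X2] = [8, 6]
r4 m[X15→φ0] = [37, 49]
r4 m[X15→φ1] = [41, 44]
r4 m[X15→φ2] = [44, 53]
r4 m[X15→φ3] = [41, 53]
r4 m[X15→φ5] = [37, 49]
r4 m[X6→φ0] = [26, 29]
r4 m[X6→φ4] = [40, 43]
r4 m[X6→φ5] = [26, 32]
r4 m[X9→φ2] = [22, 22]
r4 m[X9→φ4] = [29, 35]
r4 m[X9→φ6] = [33, 39]
r4 m[X2→φ1] = [28, 28]
r4 m[X2→φ3] = [30, 26]
r4 m[X2→φ6] = [42, 42]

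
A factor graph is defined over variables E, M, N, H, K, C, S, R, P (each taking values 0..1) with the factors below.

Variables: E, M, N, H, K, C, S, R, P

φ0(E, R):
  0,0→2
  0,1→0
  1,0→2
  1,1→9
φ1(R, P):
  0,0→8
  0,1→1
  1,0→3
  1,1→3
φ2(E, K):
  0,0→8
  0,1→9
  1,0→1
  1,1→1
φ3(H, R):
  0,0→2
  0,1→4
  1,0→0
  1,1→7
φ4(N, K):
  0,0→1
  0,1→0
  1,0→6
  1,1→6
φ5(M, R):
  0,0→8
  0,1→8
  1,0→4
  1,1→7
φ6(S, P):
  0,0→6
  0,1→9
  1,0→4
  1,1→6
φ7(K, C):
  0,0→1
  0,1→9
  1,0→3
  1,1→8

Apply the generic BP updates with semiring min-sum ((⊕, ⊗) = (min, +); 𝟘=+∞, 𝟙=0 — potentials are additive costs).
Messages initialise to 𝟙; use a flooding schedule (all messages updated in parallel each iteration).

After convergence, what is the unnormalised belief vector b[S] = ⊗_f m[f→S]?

init: all messages = 𝟙 over 2 values
r1 m[φ0→E] = [0, 2]
r1 m[φ0→R] = [2, 0]
r1 m[φ1→R] = [1, 3]
r1 m[φ1→P] = [3, 1]
r1 m[φ2→E] = [8, 1]
r1 m[φ2→K] = [1, 1]
r1 m[φ3→H] = [2, 0]
r1 m[φ3→R] = [0, 4]
r1 m[φ4→N] = [0, 6]
r1 m[φ4→K] = [1, 0]
r1 m[φ5→M] = [8, 4]
r1 m[φ5→R] = [4, 7]
r1 m[φ6→S] = [6, 4]
r1 m[φ6→P] = [4, 6]
r1 m[φ7→K] = [1, 3]
r1 m[φ7→C] = [1, 8]
r1 m[E→φ0] = [0, 0]
r1 m[E→φ2] = [0, 0]
r1 m[M→φ5] = [0, 0]
r1 m[N→φ4] = [0, 0]
r1 m[H→φ3] = [0, 0]
r1 m[K→φ2] = [0, 0]
r1 m[K→φ4] = [0, 0]
r1 m[K→φ7] = [0, 0]
r1 m[C→φ7] = [0, 0]
r1 m[S→φ6] = [0, 0]
r1 m[R→φ0] = [0, 0]
r1 m[R→φ1] = [0, 0]
r1 m[R→φ3] = [0, 0]
r1 m[R→φ5] = [0, 0]
r1 m[P→φ1] = [0, 0]
r1 m[P→φ6] = [0, 0]
r2 m[φ0→E] = [0, 2]
r2 m[φ0→R] = [2, 0]
r2 m[φ1→R] = [1, 3]
r2 m[φ1→P] = [3, 1]
r2 m[φ2→E] = [8, 1]
r2 m[φ2→K] = [1, 1]
r2 m[φ3→H] = [2, 0]
r2 m[φ3→R] = [0, 4]
r2 m[φ4→N] = [0, 6]
r2 m[φ4→K] = [1, 0]
r2 m[φ5→M] = [8, 4]
r2 m[φ5→R] = [4, 7]
r2 m[φ6→S] = [6, 4]
r2 m[φ6→P] = [4, 6]
r2 m[φ7→K] = [1, 3]
r2 m[φ7→C] = [1, 8]
r2 m[E→φ0] = [8, 1]
r2 m[E→φ2] = [0, 2]
r2 m[M→φ5] = [0, 0]
r2 m[N→φ4] = [0, 0]
r2 m[H→φ3] = [0, 0]
r2 m[K→φ2] = [2, 3]
r2 m[K→φ4] = [2, 4]
r2 m[K→φ7] = [2, 1]
r2 m[C→φ7] = [0, 0]
r2 m[S→φ6] = [0, 0]
r2 m[R→φ0] = [5, 14]
r2 m[R→φ1] = [6, 11]
r2 m[R→φ3] = [7, 10]
r2 m[R→φ5] = [3, 7]
r2 m[P→φ1] = [4, 6]
r2 m[P→φ6] = [3, 1]
r3 m[φ0→E] = [7, 7]
r3 m[φ0→R] = [3, 8]
r3 m[φ1→R] = [7, 7]
r3 m[φ1→P] = [14, 7]
r3 m[φ2→E] = [10, 3]
r3 m[φ2→K] = [3, 3]
r3 m[φ3→H] = [9, 7]
r3 m[φ3→R] = [0, 4]
r3 m[φ4→N] = [3, 8]
r3 m[φ4→K] = [1, 0]
r3 m[φ5→M] = [11, 7]
r3 m[φ5→R] = [4, 7]
r3 m[φ6→S] = [9, 7]
r3 m[φ6→P] = [4, 6]
r3 m[φ7→K] = [1, 3]
r3 m[φ7→C] = [3, 9]
r3 m[E→φ0] = [8, 1]
r3 m[E→φ2] = [0, 2]
r3 m[M→φ5] = [0, 0]
r3 m[N→φ4] = [0, 0]
r3 m[H→φ3] = [0, 0]
r3 m[K→φ2] = [2, 3]
r3 m[K→φ4] = [2, 4]
r3 m[K→φ7] = [2, 1]
r3 m[C→φ7] = [0, 0]
r3 m[S→φ6] = [0, 0]
r3 m[R→φ0] = [5, 14]
r3 m[R→φ1] = [6, 11]
r3 m[R→φ3] = [7, 10]
r3 m[R→φ5] = [3, 7]
r3 m[P→φ1] = [4, 6]
r3 m[P→φ6] = [3, 1]
r4 m[φ0→E] = [7, 7]
r4 m[φ0→R] = [3, 8]
r4 m[φ1→R] = [7, 7]
r4 m[φ1→P] = [14, 7]
r4 m[φ2→E] = [10, 3]
r4 m[φ2→K] = [3, 3]
r4 m[φ3→H] = [9, 7]
r4 m[φ3→R] = [0, 4]
r4 m[φ4→N] = [3, 8]
r4 m[φ4→K] = [1, 0]
r4 m[φ5→M] = [11, 7]
r4 m[φ5→R] = [4, 7]
r4 m[φ6→S] = [9, 7]
r4 m[φ6→P] = [4, 6]
r4 m[φ7→K] = [1, 3]
r4 m[φ7→C] = [3, 9]
r4 m[E→φ0] = [10, 3]
r4 m[E→φ2] = [7, 7]
r4 m[M→φ5] = [0, 0]
r4 m[N→φ4] = [0, 0]
r4 m[H→φ3] = [0, 0]
r4 m[K→φ2] = [2, 3]
r4 m[K→φ4] = [4, 6]
r4 m[K→φ7] = [4, 3]
r4 m[C→φ7] = [0, 0]
r4 m[S→φ6] = [0, 0]
r4 m[R→φ0] = [11, 18]
r4 m[R→φ1] = [7, 19]
r4 m[R→φ3] = [14, 22]
r4 m[R→φ5] = [10, 19]
r4 m[P→φ1] = [4, 6]
r4 m[P→φ6] = [14, 7]
r5 m[φ0→E] = [13, 13]
r5 m[φ0→R] = [5, 10]
r5 m[φ1→R] = [7, 7]
r5 m[φ1→P] = [15, 8]
r5 m[φ2→E] = [10, 3]
r5 m[φ2→K] = [8, 8]
r5 m[φ3→H] = [16, 14]
r5 m[φ3→R] = [0, 4]
r5 m[φ4→N] = [5, 10]
r5 m[φ4→K] = [1, 0]
r5 m[φ5→M] = [18, 14]
r5 m[φ5→R] = [4, 7]
r5 m[φ6→S] = [16, 13]
r5 m[φ6→P] = [4, 6]
r5 m[φ7→K] = [1, 3]
r5 m[φ7→C] = [5, 11]
r5 m[E→φ0] = [10, 3]
r5 m[E→φ2] = [7, 7]
r5 m[M→φ5] = [0, 0]
r5 m[N→φ4] = [0, 0]
r5 m[H→φ3] = [0, 0]
r5 m[K→φ2] = [2, 3]
r5 m[K→φ4] = [4, 6]
r5 m[K→φ7] = [4, 3]
r5 m[C→φ7] = [0, 0]
r5 m[S→φ6] = [0, 0]
r5 m[R→φ0] = [11, 18]
r5 m[R→φ1] = [7, 19]
r5 m[R→φ3] = [14, 22]
r5 m[R→φ5] = [10, 19]
r5 m[P→φ1] = [4, 6]
r5 m[P→φ6] = [14, 7]
r6 m[φ0→E] = [13, 13]
r6 m[φ0→R] = [5, 10]
r6 m[φ1→R] = [7, 7]
r6 m[φ1→P] = [15, 8]
r6 m[φ2→E] = [10, 3]
r6 m[φ2→K] = [8, 8]
r6 m[φ3→H] = [16, 14]
r6 m[φ3→R] = [0, 4]
r6 m[φ4→N] = [5, 10]
r6 m[φ4→K] = [1, 0]
r6 m[φ5→M] = [18, 14]
r6 m[φ5→R] = [4, 7]
r6 m[φ6→S] = [16, 13]
r6 m[φ6→P] = [4, 6]
r6 m[φ7→K] = [1, 3]
r6 m[φ7→C] = [5, 11]
r6 m[E→φ0] = [10, 3]
r6 m[E→φ2] = [13, 13]
r6 m[M→φ5] = [0, 0]
r6 m[N→φ4] = [0, 0]
r6 m[H→φ3] = [0, 0]
r6 m[K→φ2] = [2, 3]
r6 m[K→φ4] = [9, 11]
r6 m[K→φ7] = [9, 8]
r6 m[C→φ7] = [0, 0]
r6 m[S→φ6] = [0, 0]
r6 m[R→φ0] = [11, 18]
r6 m[R→φ1] = [9, 21]
r6 m[R→φ3] = [16, 24]
r6 m[R→φ5] = [12, 21]
r6 m[P→φ1] = [4, 6]
r6 m[P→φ6] = [15, 8]
r7 m[φ0→E] = [13, 13]
r7 m[φ0→R] = [5, 10]
r7 m[φ1→R] = [7, 7]
r7 m[φ1→P] = [17, 10]
r7 m[φ2→E] = [10, 3]
r7 m[φ2→K] = [14, 14]
r7 m[φ3→H] = [18, 16]
r7 m[φ3→R] = [0, 4]
r7 m[φ4→N] = [10, 15]
r7 m[φ4→K] = [1, 0]
r7 m[φ5→M] = [20, 16]
r7 m[φ5→R] = [4, 7]
r7 m[φ6→S] = [17, 14]
r7 m[φ6→P] = [4, 6]
r7 m[φ7→K] = [1, 3]
r7 m[φ7→C] = [10, 16]
r7 m[E→φ0] = [10, 3]
r7 m[E→φ2] = [13, 13]
r7 m[M→φ5] = [0, 0]
r7 m[N→φ4] = [0, 0]
r7 m[H→φ3] = [0, 0]
r7 m[K→φ2] = [2, 3]
r7 m[K→φ4] = [9, 11]
r7 m[K→φ7] = [9, 8]
r7 m[C→φ7] = [0, 0]
r7 m[S→φ6] = [0, 0]
r7 m[R→φ0] = [11, 18]
r7 m[R→φ1] = [9, 21]
r7 m[R→φ3] = [16, 24]
r7 m[R→φ5] = [12, 21]
r7 m[P→φ1] = [4, 6]
r7 m[P→φ6] = [15, 8]
r8 m[φ0→E] = [13, 13]
r8 m[φ0→R] = [5, 10]
r8 m[φ1→R] = [7, 7]
r8 m[φ1→P] = [17, 10]
r8 m[φ2→E] = [10, 3]
r8 m[φ2→K] = [14, 14]
r8 m[φ3→H] = [18, 16]
r8 m[φ3→R] = [0, 4]
r8 m[φ4→N] = [10, 15]
r8 m[φ4→K] = [1, 0]
r8 m[φ5→M] = [20, 16]
r8 m[φ5→R] = [4, 7]
r8 m[φ6→S] = [17, 14]
r8 m[φ6→P] = [4, 6]
r8 m[φ7→K] = [1, 3]
r8 m[φ7→C] = [10, 16]
r8 m[E→φ0] = [10, 3]
r8 m[E→φ2] = [13, 13]
r8 m[M→φ5] = [0, 0]
r8 m[N→φ4] = [0, 0]
r8 m[H→φ3] = [0, 0]
r8 m[K→φ2] = [2, 3]
r8 m[K→φ4] = [15, 17]
r8 m[K→φ7] = [15, 14]
r8 m[C→φ7] = [0, 0]
r8 m[S→φ6] = [0, 0]
r8 m[R→φ0] = [11, 18]
r8 m[R→φ1] = [9, 21]
r8 m[R→φ3] = [16, 24]
r8 m[R→φ5] = [12, 21]
r8 m[P→φ1] = [4, 6]
r8 m[P→φ6] = [17, 10]
r9 m[φ0→E] = [13, 13]
r9 m[φ0→R] = [5, 10]
r9 m[φ1→R] = [7, 7]
r9 m[φ1→P] = [17, 10]
r9 m[φ2→E] = [10, 3]
r9 m[φ2→K] = [14, 14]
r9 m[φ3→H] = [18, 16]
r9 m[φ3→R] = [0, 4]
r9 m[φ4→N] = [16, 21]
r9 m[φ4→K] = [1, 0]
r9 m[φ5→M] = [20, 16]
r9 m[φ5→R] = [4, 7]
r9 m[φ6→S] = [19, 16]
r9 m[φ6→P] = [4, 6]
r9 m[φ7→K] = [1, 3]
r9 m[φ7→C] = [16, 22]
r9 m[E→φ0] = [10, 3]
r9 m[E→φ2] = [13, 13]
r9 m[M→φ5] = [0, 0]
r9 m[N→φ4] = [0, 0]
r9 m[H→φ3] = [0, 0]
r9 m[K→φ2] = [2, 3]
r9 m[K→φ4] = [15, 17]
r9 m[K→φ7] = [15, 14]
r9 m[C→φ7] = [0, 0]
r9 m[S→φ6] = [0, 0]
r9 m[R→φ0] = [11, 18]
r9 m[R→φ1] = [9, 21]
r9 m[R→φ3] = [16, 24]
r9 m[R→φ5] = [12, 21]
r9 m[P→φ1] = [4, 6]
r9 m[P→φ6] = [17, 10]
r10 m[φ0→E] = [13, 13]
r10 m[φ0→R] = [5, 10]
r10 m[φ1→R] = [7, 7]
r10 m[φ1→P] = [17, 10]
r10 m[φ2→E] = [10, 3]
r10 m[φ2→K] = [14, 14]
r10 m[φ3→H] = [18, 16]
r10 m[φ3→R] = [0, 4]
r10 m[φ4→N] = [16, 21]
r10 m[φ4→K] = [1, 0]
r10 m[φ5→M] = [20, 16]
r10 m[φ5→R] = [4, 7]
r10 m[φ6→S] = [19, 16]
r10 m[φ6→P] = [4, 6]
r10 m[φ7→K] = [1, 3]
r10 m[φ7→C] = [16, 22]
r10 m[E→φ0] = [10, 3]
r10 m[E→φ2] = [13, 13]
r10 m[M→φ5] = [0, 0]
r10 m[N→φ4] = [0, 0]
r10 m[H→φ3] = [0, 0]
r10 m[K→φ2] = [2, 3]
r10 m[K→φ4] = [15, 17]
r10 m[K→φ7] = [15, 14]
r10 m[C→φ7] = [0, 0]
r10 m[S→φ6] = [0, 0]
r10 m[R→φ0] = [11, 18]
r10 m[R→φ1] = [9, 21]
r10 m[R→φ3] = [16, 24]
r10 m[R→φ5] = [12, 21]
r10 m[P→φ1] = [4, 6]
r10 m[P→φ6] = [17, 10]
fixed point reached at round 10
b[S] = ⊗ incoming = [19, 16]

b[S] = [19, 16]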